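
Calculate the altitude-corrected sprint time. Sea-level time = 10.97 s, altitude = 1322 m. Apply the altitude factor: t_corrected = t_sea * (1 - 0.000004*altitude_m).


Correction factor = 1 - 0.000004 * 1322 = 0.994712
t_corrected = t_sea * factor = 10.97 * 0.994712
t_corrected = 10.912 s

10.912 s


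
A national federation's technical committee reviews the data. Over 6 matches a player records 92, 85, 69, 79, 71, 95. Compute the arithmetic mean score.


Average = sum / n
Sum = 491
Average = 491 / 6 = 81.8333

81.8333


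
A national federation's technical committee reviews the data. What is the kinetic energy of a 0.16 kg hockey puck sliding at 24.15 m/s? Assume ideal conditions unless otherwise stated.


KE = 0.5 * m * v^2
KE = 0.5 * 0.16 * 24.15^2
KE = 0.5 * 0.16 * 583.2225 = 46.6578 J

46.6578 J


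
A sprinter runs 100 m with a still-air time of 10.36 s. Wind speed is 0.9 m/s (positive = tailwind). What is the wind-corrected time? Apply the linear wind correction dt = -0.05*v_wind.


dt = -0.05 * v_wind = -0.05 * 0.9 = -0.045 s
t_corrected = t_still + dt = 10.36 + (-0.045)
t_corrected = 10.315 s

10.315 s


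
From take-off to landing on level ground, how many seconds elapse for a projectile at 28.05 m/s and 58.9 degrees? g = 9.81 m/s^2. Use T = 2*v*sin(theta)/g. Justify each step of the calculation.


T = 2*v*sin(theta)/g
sin(theta) = sin(58.9 deg) = 0.8563
T = 2*28.05*0.8563 / 9.81
T = 48.0366 / 9.81 = 4.8967 s

4.8967 s


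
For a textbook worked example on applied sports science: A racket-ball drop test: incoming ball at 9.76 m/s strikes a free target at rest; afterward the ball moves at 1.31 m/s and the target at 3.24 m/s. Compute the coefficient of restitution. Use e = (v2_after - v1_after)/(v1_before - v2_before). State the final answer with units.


e = (v2_after - v1_after) / (v1_before - v2_before)
Numerator = 3.24 - 1.31 = 1.93
Denominator = 9.76 - 0 = 9.76
e = 1.93 / 9.76 = 0.1977

0.1977


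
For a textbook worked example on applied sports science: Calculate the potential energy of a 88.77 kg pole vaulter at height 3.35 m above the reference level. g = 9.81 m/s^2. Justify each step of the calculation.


PE = m * g * h
PE = 88.77 * 9.81 * 3.35
PE = 870.8337 * 3.35 = 2917.2929 J

2917.2929 J


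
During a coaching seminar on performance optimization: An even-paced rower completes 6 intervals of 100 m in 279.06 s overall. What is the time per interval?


Split time = total_time / n_laps = 279.06 / 6
Split time = 46.51 s per lap

46.51 s


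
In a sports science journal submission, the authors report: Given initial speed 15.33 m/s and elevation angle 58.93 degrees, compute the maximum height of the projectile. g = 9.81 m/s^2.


H = (v*sin(theta))^2 / (2*g)
vy = v*sin(theta) = 15.33 * sin(58.93 deg) = 13.1307 m/s
H = vy^2 / (2*g) = 172.4158 / (2*9.81)
H = 172.4158 / 19.62 = 8.7878 m

8.7878 m


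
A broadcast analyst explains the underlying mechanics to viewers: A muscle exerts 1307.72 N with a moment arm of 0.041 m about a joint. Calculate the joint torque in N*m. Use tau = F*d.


tau = F * d
tau = 1307.72 * 0.041
tau = 53.6165 N*m

53.6165 N*m


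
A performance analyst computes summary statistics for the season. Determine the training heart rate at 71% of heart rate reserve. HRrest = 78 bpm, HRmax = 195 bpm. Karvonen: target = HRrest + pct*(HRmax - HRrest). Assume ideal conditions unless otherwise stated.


Target = HRrest + pct*(HRmax - HRrest)
Heart rate reserve = HRmax - HRrest = 195 - 78 = 117 bpm
Fraction = 71% = 0.71
Target = 78 + 0.71 * 117
Target = 78 + 83.07 = 161.07 bpm

161.07 bpm


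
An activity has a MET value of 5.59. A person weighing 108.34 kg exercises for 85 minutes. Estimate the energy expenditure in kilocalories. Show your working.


kcal = MET * mass * time_hr
Convert time: 85 min = 1.4167 hr
kcal = 5.59 * 108.34 * 1.4167
kcal = 857.9625 kcal

857.9625 kcal


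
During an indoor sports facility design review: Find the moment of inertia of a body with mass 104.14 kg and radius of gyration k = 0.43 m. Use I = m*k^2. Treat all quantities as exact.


I = m * k^2
I = 104.14 * 0.43^2
I = 104.14 * 0.1849 = 19.2555 kg*m^2

19.2555 kg*m^2


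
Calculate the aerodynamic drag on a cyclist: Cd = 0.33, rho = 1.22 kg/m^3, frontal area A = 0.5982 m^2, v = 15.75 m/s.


Fd = 0.5 * Cd * rho * A * v^2
Fd = 0.5 * 0.33 * 1.22 * 0.5982 * 15.75^2
v^2 = 248.0625
Fd = 0.5 * 0.33 * 1.22 * 0.5982 * 248.0625 = 29.8711 N

29.8711 N


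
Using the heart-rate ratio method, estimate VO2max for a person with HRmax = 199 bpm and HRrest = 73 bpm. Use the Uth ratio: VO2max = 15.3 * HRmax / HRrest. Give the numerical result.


VO2max = 15.3 * HRmax / HRrest
VO2max = 15.3 * 199 / 73
VO2max = 3044.7 / 73 = 41.7082 mL/kg/min

41.7082 mL/kg/min


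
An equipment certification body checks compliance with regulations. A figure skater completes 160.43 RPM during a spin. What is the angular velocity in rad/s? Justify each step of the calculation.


omega = RPM * 2 * pi / 60
omega = 160.43 * 2 * 3.14159 / 60
omega = 1008.0114 / 60 = 16.8002 rad/s

16.8002 rad/s


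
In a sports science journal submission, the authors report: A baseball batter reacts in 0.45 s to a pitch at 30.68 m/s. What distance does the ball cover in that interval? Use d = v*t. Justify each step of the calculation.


d = v * t
d = 30.68 * 0.45
d = 13.806 m

13.806 m


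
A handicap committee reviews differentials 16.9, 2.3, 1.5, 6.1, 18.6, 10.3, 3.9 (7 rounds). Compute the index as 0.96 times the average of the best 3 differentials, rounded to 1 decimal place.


All differentials: 16.9, 2.3, 1.5, 6.1, 18.6, 10.3, 3.9
Sorted: 1.5, 2.3, 3.9, 6.1, 10.3, 16.9, 18.6
Best 3: 1.5, 2.3, 3.9
Average of best = 7.7 / 3 = 2.5667
Raw index = 2.5667 * 0.96 = 2.464
Handicap index = round(2.464, 1) = 2.5

2.5


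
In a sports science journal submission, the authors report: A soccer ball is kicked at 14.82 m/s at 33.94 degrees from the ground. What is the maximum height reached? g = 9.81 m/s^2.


H = (v*sin(theta))^2 / (2*g)
vy = v*sin(theta) = 14.82 * sin(33.94 deg) = 8.2744 m/s
H = vy^2 / (2*g) = 68.4652 / (2*9.81)
H = 68.4652 / 19.62 = 3.4896 m

3.4896 m


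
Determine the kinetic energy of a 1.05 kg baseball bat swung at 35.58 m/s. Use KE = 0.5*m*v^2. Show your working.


KE = 0.5 * m * v^2
KE = 0.5 * 1.05 * 35.58^2
KE = 0.5 * 1.05 * 1265.9364 = 664.6166 J

664.6166 J


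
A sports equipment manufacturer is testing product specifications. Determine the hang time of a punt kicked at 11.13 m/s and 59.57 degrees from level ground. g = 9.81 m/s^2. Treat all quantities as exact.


T = 2*v*sin(theta)/g
sin(theta) = sin(59.57 deg) = 0.8622
T = 2*11.13*0.8622 / 9.81
T = 19.1937 / 9.81 = 1.9565 s

1.9565 s


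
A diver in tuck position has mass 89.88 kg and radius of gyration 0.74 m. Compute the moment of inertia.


I = m * k^2
I = 89.88 * 0.74^2
I = 89.88 * 0.5476 = 49.2183 kg*m^2

49.2183 kg*m^2


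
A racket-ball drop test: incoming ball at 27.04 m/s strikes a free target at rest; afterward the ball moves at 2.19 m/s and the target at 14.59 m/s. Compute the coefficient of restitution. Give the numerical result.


e = (v2_after - v1_after) / (v1_before - v2_before)
Numerator = 14.59 - 2.19 = 12.4
Denominator = 27.04 - 0 = 27.04
e = 12.4 / 27.04 = 0.4586

0.4586


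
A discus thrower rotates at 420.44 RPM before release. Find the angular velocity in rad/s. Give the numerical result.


omega = RPM * 2 * pi / 60
omega = 420.44 * 2 * 3.14159 / 60
omega = 2641.7024 / 60 = 44.0284 rad/s

44.0284 rad/s


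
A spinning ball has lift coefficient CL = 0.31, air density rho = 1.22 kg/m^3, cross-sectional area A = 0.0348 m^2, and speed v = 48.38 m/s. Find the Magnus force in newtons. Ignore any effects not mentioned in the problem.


FM = 0.5 * CL * rho * A * v^2
FM = 0.5 * 0.31 * 1.22 * 0.0348 * 48.38^2
v^2 = 2340.6244
FM = 0.5 * 0.31 * 1.22 * 0.0348 * 2340.6244 = 15.4029 N

15.4029 N


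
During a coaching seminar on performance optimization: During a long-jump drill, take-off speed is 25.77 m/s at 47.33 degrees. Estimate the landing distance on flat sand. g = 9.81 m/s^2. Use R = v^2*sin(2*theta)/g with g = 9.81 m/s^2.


R = v^2 * sin(2*theta) / g
Convert angle to radians: theta = 47.33 deg = 0.8261 rad
sin(2*theta) = sin(1.6521) = 0.9967
R = 25.77^2 * 0.9967 / 9.81
R = 664.0929 * 0.9967 / 9.81 = 67.4717 m

67.4717 m


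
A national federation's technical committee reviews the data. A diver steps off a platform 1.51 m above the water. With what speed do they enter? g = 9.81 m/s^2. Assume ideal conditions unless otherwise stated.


v = sqrt(2 * g * h)
v = sqrt(2 * 9.81 * 1.51)
v = sqrt(29.6262) = 5.443 m/s

5.443 m/s


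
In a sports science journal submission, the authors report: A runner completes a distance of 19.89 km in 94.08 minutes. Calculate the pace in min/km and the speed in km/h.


Pace = time / distance = 94.08 min / 19.89 km = 4.73 min/km
Speed = distance / time_in_hours = 19.89 / 1.568 hr
Speed = 12.6849 km/h

4.73 min/km, 12.6849 km/h


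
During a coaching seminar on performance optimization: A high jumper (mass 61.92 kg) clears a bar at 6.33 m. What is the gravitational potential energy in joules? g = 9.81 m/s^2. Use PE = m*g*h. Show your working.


PE = m * g * h
PE = 61.92 * 9.81 * 6.33
PE = 607.4352 * 6.33 = 3845.0648 J

3845.0648 J


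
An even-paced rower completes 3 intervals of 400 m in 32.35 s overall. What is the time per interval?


Split time = total_time / n_laps = 32.35 / 3
Split time = 10.7833 s per lap

10.7833 s


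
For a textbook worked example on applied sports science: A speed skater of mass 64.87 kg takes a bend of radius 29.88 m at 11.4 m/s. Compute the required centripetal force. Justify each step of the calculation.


Fc = m * v^2 / r
v^2 = 11.4^2 = 129.96
Fc = 64.87 * 129.96 / 29.88
Fc = 8430.5052 / 29.88 = 282.1454 N

282.1454 N


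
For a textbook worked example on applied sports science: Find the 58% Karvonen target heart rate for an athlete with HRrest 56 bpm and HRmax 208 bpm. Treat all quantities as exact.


Target = HRrest + pct*(HRmax - HRrest)
Heart rate reserve = HRmax - HRrest = 208 - 56 = 152 bpm
Fraction = 58% = 0.58
Target = 56 + 0.58 * 152
Target = 56 + 88.16 = 144.16 bpm

144.16 bpm


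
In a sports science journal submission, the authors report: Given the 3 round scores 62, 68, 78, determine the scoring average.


Average = sum / n
Sum = 208
Average = 208 / 3 = 69.3333

69.3333


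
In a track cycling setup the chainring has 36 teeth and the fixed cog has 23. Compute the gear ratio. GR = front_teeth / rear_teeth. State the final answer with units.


GR = front_teeth / rear_teeth
GR = 36 / 23
GR = 1.5652

1.5652


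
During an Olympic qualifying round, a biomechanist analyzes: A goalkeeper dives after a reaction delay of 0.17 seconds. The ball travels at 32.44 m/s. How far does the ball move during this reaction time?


d = v * t
d = 32.44 * 0.17
d = 5.5148 m

5.5148 m


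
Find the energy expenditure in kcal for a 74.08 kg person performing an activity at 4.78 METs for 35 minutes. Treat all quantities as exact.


kcal = MET * mass * time_hr
Convert time: 35 min = 0.5833 hr
kcal = 4.78 * 74.08 * 0.5833
kcal = 206.5597 kcal

206.5597 kcal


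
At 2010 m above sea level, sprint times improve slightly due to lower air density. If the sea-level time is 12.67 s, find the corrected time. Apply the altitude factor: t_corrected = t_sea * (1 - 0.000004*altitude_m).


Correction factor = 1 - 0.000004 * 2010 = 0.99196
t_corrected = t_sea * factor = 12.67 * 0.99196
t_corrected = 12.5681 s

12.5681 s


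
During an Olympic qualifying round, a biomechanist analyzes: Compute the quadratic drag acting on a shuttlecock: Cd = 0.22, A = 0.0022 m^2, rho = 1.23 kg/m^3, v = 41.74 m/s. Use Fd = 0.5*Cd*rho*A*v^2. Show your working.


Fd = 0.5 * Cd * rho * A * v^2
Fd = 0.5 * 0.22 * 1.23 * 0.0022 * 41.74^2
v^2 = 1742.2276
Fd = 0.5 * 0.22 * 1.23 * 0.0022 * 1742.2276 = 0.5186 N

0.5186 N


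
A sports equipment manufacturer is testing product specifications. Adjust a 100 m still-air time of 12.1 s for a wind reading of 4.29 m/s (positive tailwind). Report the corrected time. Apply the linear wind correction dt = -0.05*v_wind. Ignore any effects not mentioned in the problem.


dt = -0.05 * v_wind = -0.05 * 4.29 = -0.2145 s
t_corrected = t_still + dt = 12.1 + (-0.2145)
t_corrected = 11.8855 s

11.8855 s


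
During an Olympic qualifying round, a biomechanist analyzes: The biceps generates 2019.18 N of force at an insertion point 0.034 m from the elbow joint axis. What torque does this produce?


tau = F * d
tau = 2019.18 * 0.034
tau = 68.6521 N*m

68.6521 N*m


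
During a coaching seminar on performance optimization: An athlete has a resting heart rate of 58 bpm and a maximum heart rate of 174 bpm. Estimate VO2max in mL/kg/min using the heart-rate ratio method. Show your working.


VO2max = 15.3 * HRmax / HRrest
VO2max = 15.3 * 174 / 58
VO2max = 2662.2 / 58 = 45.9 mL/kg/min

45.9 mL/kg/min


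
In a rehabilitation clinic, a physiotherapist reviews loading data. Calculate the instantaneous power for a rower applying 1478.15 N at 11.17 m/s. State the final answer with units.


P = F * v
P = 1478.15 * 11.17
P = 16510.9355 W

16510.9355 W


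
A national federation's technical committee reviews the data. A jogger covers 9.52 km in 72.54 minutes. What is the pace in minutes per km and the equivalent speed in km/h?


Pace = time / distance = 72.54 min / 9.52 km = 7.6197 min/km
Speed = distance / time_in_hours = 9.52 / 1.209 hr
Speed = 7.8743 km/h

7.6197 min/km, 7.8743 km/h


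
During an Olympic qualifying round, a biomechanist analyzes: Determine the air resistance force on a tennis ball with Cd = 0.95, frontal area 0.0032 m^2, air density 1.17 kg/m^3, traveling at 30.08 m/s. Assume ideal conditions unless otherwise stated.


Fd = 0.5 * Cd * rho * A * v^2
Fd = 0.5 * 0.95 * 1.17 * 0.0032 * 30.08^2
v^2 = 904.8064
Fd = 0.5 * 0.95 * 1.17 * 0.0032 * 904.8064 = 1.6091 N

1.6091 N


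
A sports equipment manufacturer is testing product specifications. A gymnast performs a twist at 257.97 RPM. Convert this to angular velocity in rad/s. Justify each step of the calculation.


omega = RPM * 2 * pi / 60
omega = 257.97 * 2 * 3.14159 / 60
omega = 1620.8733 / 60 = 27.0146 rad/s

27.0146 rad/s


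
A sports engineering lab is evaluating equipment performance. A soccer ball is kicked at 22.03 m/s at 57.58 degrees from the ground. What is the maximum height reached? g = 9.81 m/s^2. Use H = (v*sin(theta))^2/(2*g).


H = (v*sin(theta))^2 / (2*g)
vy = v*sin(theta) = 22.03 * sin(57.58 deg) = 18.5964 m/s
H = vy^2 / (2*g) = 345.8269 / (2*9.81)
H = 345.8269 / 19.62 = 17.6262 m

17.6262 m


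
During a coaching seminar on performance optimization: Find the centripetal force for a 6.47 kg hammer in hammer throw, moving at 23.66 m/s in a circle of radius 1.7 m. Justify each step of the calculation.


Fc = m * v^2 / r
v^2 = 23.66^2 = 559.7956
Fc = 6.47 * 559.7956 / 1.7
Fc = 3621.8775 / 1.7 = 2130.5162 N

2130.5162 N


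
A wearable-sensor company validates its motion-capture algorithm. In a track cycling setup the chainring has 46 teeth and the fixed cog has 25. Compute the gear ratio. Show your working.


GR = front_teeth / rear_teeth
GR = 46 / 25
GR = 1.84

1.84


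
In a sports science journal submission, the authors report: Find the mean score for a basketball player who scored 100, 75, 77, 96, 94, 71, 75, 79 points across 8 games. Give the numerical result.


Average = sum / n
Sum = 667
Average = 667 / 8 = 83.375

83.375


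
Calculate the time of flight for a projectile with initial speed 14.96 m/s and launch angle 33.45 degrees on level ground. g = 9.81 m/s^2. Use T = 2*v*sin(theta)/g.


T = 2*v*sin(theta)/g
sin(theta) = sin(33.45 deg) = 0.5512
T = 2*14.96*0.5512 / 9.81
T = 16.4922 / 9.81 = 1.6812 s

1.6812 s


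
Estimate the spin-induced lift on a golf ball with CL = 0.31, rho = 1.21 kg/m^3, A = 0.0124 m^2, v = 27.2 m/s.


FM = 0.5 * CL * rho * A * v^2
FM = 0.5 * 0.31 * 1.21 * 0.0124 * 27.2^2
v^2 = 739.84
FM = 0.5 * 0.31 * 1.21 * 0.0124 * 739.84 = 1.7206 N

1.7206 N


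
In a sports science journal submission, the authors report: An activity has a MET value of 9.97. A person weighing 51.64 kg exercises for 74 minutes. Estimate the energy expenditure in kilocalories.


kcal = MET * mass * time_hr
Convert time: 74 min = 1.2333 hr
kcal = 9.97 * 51.64 * 1.2333
kcal = 634.9827 kcal

634.9827 kcal


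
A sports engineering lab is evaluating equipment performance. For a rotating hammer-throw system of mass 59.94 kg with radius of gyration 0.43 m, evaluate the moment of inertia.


I = m * k^2
I = 59.94 * 0.43^2
I = 59.94 * 0.1849 = 11.0829 kg*m^2

11.0829 kg*m^2


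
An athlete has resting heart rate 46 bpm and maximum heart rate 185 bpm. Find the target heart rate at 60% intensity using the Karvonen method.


Target = HRrest + pct*(HRmax - HRrest)
Heart rate reserve = HRmax - HRrest = 185 - 46 = 139 bpm
Fraction = 60% = 0.6
Target = 46 + 0.6 * 139
Target = 46 + 83.4 = 129.4 bpm

129.4 bpm


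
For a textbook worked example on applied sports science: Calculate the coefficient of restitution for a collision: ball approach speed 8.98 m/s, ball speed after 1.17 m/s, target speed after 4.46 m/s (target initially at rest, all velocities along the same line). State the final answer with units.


e = (v2_after - v1_after) / (v1_before - v2_before)
Numerator = 4.46 - 1.17 = 3.29
Denominator = 8.98 - 0 = 8.98
e = 3.29 / 8.98 = 0.3664

0.3664


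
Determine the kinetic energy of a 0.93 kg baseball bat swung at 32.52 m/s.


KE = 0.5 * m * v^2
KE = 0.5 * 0.93 * 32.52^2
KE = 0.5 * 0.93 * 1057.5504 = 491.7609 J

491.7609 J


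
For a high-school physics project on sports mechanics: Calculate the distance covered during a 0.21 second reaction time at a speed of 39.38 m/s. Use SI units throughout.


d = v * t
d = 39.38 * 0.21
d = 8.2698 m

8.2698 m


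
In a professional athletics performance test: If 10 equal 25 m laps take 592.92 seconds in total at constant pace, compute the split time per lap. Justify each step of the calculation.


Split time = total_time / n_laps = 592.92 / 10
Split time = 59.292 s per lap

59.292 s


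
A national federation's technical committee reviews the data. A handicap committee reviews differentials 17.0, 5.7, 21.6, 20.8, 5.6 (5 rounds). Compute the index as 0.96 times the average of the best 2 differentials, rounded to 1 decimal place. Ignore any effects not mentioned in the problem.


All differentials: 17.0, 5.7, 21.6, 20.8, 5.6
Sorted: 5.6, 5.7, 17.0, 20.8, 21.6
Best 2: 5.6, 5.7
Average of best = 11.3 / 2 = 5.65
Raw index = 5.65 * 0.96 = 5.424
Handicap index = round(5.424, 1) = 5.4

5.4


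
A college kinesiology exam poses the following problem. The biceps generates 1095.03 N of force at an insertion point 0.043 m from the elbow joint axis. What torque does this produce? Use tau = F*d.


tau = F * d
tau = 1095.03 * 0.043
tau = 47.0863 N*m

47.0863 N*m


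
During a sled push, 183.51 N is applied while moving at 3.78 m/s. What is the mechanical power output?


P = F * v
P = 183.51 * 3.78
P = 693.6678 W

693.6678 W


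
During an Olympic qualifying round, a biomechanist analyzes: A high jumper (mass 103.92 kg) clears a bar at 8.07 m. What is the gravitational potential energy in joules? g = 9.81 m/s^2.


PE = m * g * h
PE = 103.92 * 9.81 * 8.07
PE = 1019.4552 * 8.07 = 8227.0035 J

8227.0035 J


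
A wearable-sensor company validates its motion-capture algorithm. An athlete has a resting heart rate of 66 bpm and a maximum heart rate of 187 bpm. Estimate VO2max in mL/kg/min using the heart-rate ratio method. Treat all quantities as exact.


VO2max = 15.3 * HRmax / HRrest
VO2max = 15.3 * 187 / 66
VO2max = 2861.1 / 66 = 43.35 mL/kg/min

43.35 mL/kg/min


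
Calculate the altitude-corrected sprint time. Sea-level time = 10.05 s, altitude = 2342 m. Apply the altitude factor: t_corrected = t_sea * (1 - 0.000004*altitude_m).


Correction factor = 1 - 0.000004 * 2342 = 0.990632
t_corrected = t_sea * factor = 10.05 * 0.990632
t_corrected = 9.9559 s

9.9559 s


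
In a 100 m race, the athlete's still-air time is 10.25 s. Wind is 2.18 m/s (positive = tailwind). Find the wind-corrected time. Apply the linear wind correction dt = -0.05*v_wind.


dt = -0.05 * v_wind = -0.05 * 2.18 = -0.109 s
t_corrected = t_still + dt = 10.25 + (-0.109)
t_corrected = 10.141 s

10.141 s


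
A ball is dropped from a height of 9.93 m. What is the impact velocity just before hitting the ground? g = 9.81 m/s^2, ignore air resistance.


v = sqrt(2 * g * h)
v = sqrt(2 * 9.81 * 9.93)
v = sqrt(194.8266) = 13.958 m/s

13.958 m/s


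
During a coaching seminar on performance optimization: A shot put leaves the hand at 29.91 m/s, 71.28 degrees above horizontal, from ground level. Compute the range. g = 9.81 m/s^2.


R = v^2 * sin(2*theta) / g
Convert angle to radians: theta = 71.28 deg = 1.2441 rad
sin(2*theta) = sin(2.4881) = 0.6079
R = 29.91^2 * 0.6079 / 9.81
R = 894.6081 * 0.6079 / 9.81 = 55.4393 m

55.4393 m


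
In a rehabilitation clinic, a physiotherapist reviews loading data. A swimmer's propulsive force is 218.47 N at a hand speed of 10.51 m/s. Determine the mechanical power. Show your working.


P = F * v
P = 218.47 * 10.51
P = 2296.1197 W

2296.1197 W


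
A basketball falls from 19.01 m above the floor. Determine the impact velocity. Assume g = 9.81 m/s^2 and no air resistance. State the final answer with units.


v = sqrt(2 * g * h)
v = sqrt(2 * 9.81 * 19.01)
v = sqrt(372.9762) = 19.3126 m/s

19.3126 m/s


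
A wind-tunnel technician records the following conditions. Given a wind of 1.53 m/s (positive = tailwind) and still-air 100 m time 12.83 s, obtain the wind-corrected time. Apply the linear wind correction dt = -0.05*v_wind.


dt = -0.05 * v_wind = -0.05 * 1.53 = -0.0765 s
t_corrected = t_still + dt = 12.83 + (-0.0765)
t_corrected = 12.7535 s

12.7535 s


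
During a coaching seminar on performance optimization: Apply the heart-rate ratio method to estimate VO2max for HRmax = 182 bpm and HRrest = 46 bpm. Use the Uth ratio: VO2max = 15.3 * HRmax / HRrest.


VO2max = 15.3 * HRmax / HRrest
VO2max = 15.3 * 182 / 46
VO2max = 2784.6 / 46 = 60.5348 mL/kg/min

60.5348 mL/kg/min


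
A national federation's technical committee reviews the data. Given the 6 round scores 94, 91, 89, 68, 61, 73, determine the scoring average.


Average = sum / n
Sum = 476
Average = 476 / 6 = 79.3333

79.3333


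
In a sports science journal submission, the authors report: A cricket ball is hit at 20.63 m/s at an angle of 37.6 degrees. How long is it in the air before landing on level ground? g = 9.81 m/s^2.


T = 2*v*sin(theta)/g
sin(theta) = sin(37.6 deg) = 0.6101
T = 2*20.63*0.6101 / 9.81
T = 25.1746 / 9.81 = 2.5662 s

2.5662 s


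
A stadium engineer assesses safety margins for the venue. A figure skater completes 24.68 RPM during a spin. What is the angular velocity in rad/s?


omega = RPM * 2 * pi / 60
omega = 24.68 * 2 * 3.14159 / 60
omega = 155.069 / 60 = 2.5845 rad/s

2.5845 rad/s


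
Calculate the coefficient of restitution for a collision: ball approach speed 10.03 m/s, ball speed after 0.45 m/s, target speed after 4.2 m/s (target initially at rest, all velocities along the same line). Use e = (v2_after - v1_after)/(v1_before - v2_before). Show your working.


e = (v2_after - v1_after) / (v1_before - v2_before)
Numerator = 4.2 - 0.45 = 3.75
Denominator = 10.03 - 0 = 10.03
e = 3.75 / 10.03 = 0.3739

0.3739


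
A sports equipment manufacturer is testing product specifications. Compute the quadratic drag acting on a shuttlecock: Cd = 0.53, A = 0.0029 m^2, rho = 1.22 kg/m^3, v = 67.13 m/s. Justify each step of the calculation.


Fd = 0.5 * Cd * rho * A * v^2
Fd = 0.5 * 0.53 * 1.22 * 0.0029 * 67.13^2
v^2 = 4506.4369
Fd = 0.5 * 0.53 * 1.22 * 0.0029 * 4506.4369 = 4.2251 N

4.2251 N


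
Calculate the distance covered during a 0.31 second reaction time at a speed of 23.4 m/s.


d = v * t
d = 23.4 * 0.31
d = 7.254 m

7.254 m


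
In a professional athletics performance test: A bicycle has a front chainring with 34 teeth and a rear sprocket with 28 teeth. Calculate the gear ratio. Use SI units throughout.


GR = front_teeth / rear_teeth
GR = 34 / 28
GR = 1.2143

1.2143


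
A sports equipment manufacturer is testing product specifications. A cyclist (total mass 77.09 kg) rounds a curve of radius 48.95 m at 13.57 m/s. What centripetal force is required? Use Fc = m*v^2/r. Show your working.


Fc = m * v^2 / r
v^2 = 13.57^2 = 184.1449
Fc = 77.09 * 184.1449 / 48.95
Fc = 14195.7303 / 48.95 = 290.0047 N

290.0047 N


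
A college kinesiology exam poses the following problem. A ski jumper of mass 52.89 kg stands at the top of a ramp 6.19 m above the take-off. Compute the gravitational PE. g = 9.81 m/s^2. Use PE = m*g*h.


PE = m * g * h
PE = 52.89 * 9.81 * 6.19
PE = 518.8509 * 6.19 = 3211.6871 J

3211.6871 J


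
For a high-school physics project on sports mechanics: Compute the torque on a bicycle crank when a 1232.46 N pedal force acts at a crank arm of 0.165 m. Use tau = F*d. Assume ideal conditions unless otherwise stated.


tau = F * d
tau = 1232.46 * 0.165
tau = 203.3559 N*m

203.3559 N*m


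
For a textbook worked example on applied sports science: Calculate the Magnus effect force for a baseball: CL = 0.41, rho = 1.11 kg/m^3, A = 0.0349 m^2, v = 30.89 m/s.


FM = 0.5 * CL * rho * A * v^2
FM = 0.5 * 0.41 * 1.11 * 0.0349 * 30.89^2
v^2 = 954.1921
FM = 0.5 * 0.41 * 1.11 * 0.0349 * 954.1921 = 7.5777 N

7.5777 N


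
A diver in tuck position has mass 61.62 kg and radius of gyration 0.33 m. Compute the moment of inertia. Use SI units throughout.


I = m * k^2
I = 61.62 * 0.33^2
I = 61.62 * 0.1089 = 6.7104 kg*m^2

6.7104 kg*m^2


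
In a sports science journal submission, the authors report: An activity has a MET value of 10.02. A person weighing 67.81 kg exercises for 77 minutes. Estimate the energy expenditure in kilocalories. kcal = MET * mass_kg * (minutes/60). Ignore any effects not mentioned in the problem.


kcal = MET * mass * time_hr
Convert time: 77 min = 1.2833 hr
kcal = 10.02 * 67.81 * 1.2833
kcal = 871.9688 kcal

871.9688 kcal


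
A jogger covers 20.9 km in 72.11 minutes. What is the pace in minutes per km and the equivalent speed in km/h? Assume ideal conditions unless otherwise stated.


Pace = time / distance = 72.11 min / 20.9 km = 3.4502 min/km
Speed = distance / time_in_hours = 20.9 / 1.2018 hr
Speed = 17.3901 km/h

3.4502 min/km, 17.3901 km/h


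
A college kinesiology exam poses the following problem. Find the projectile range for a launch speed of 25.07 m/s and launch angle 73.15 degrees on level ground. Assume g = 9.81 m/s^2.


R = v^2 * sin(2*theta) / g
Convert angle to radians: theta = 73.15 deg = 1.2767 rad
sin(2*theta) = sin(2.5534) = 0.5548
R = 25.07^2 * 0.5548 / 9.81
R = 628.5049 * 0.5548 / 9.81 = 35.5476 m

35.5476 m


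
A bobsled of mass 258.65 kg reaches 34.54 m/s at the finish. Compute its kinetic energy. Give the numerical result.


KE = 0.5 * m * v^2
KE = 0.5 * 258.65 * 34.54^2
KE = 0.5 * 258.65 * 1193.0116 = 154286.2252 J

154286.2252 J


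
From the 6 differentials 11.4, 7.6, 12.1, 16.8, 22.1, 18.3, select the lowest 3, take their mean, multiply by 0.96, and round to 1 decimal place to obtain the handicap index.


All differentials: 11.4, 7.6, 12.1, 16.8, 22.1, 18.3
Sorted: 7.6, 11.4, 12.1, 16.8, 18.3, 22.1
Best 3: 7.6, 11.4, 12.1
Average of best = 31.1 / 3 = 10.3667
Raw index = 10.3667 * 0.96 = 9.952
Handicap index = round(9.952, 1) = 10.0

10.0


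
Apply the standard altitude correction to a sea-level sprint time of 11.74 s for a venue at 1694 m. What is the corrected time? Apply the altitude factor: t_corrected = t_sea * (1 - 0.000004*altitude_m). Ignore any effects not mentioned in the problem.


Correction factor = 1 - 0.000004 * 1694 = 0.993224
t_corrected = t_sea * factor = 11.74 * 0.993224
t_corrected = 11.6604 s

11.6604 s


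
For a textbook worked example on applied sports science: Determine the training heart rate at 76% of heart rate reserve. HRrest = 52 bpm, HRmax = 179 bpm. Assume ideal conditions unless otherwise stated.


Target = HRrest + pct*(HRmax - HRrest)
Heart rate reserve = HRmax - HRrest = 179 - 52 = 127 bpm
Fraction = 76% = 0.76
Target = 52 + 0.76 * 127
Target = 52 + 96.52 = 148.52 bpm

148.52 bpm


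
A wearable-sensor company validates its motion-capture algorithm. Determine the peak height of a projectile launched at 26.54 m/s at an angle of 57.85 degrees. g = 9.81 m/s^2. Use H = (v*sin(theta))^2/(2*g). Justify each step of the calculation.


H = (v*sin(theta))^2 / (2*g)
vy = v*sin(theta) = 26.54 * sin(57.85 deg) = 22.4703 m/s
H = vy^2 / (2*g) = 504.9144 / (2*9.81)
H = 504.9144 / 19.62 = 25.7347 m

25.7347 m


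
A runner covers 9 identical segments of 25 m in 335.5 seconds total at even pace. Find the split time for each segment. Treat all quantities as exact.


Split time = total_time / n_laps = 335.5 / 9
Split time = 37.2778 s per lap

37.2778 s


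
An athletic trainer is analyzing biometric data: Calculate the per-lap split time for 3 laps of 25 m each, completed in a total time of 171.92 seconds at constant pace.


Split time = total_time / n_laps = 171.92 / 3
Split time = 57.3067 s per lap

57.3067 s


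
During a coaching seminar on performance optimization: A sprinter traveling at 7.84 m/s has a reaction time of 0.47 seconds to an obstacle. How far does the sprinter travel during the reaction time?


d = v * t
d = 7.84 * 0.47
d = 3.6848 m

3.6848 m


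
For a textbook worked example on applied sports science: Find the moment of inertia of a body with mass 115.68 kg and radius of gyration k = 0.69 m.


I = m * k^2
I = 115.68 * 0.69^2
I = 115.68 * 0.4761 = 55.0752 kg*m^2

55.0752 kg*m^2


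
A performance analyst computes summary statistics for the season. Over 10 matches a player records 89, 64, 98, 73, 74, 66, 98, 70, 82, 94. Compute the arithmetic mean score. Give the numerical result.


Average = sum / n
Sum = 808
Average = 808 / 10 = 80.8

80.8


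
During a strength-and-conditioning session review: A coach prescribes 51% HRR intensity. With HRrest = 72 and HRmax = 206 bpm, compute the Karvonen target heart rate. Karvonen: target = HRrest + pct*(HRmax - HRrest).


Target = HRrest + pct*(HRmax - HRrest)
Heart rate reserve = HRmax - HRrest = 206 - 72 = 134 bpm
Fraction = 51% = 0.51
Target = 72 + 0.51 * 134
Target = 72 + 68.34 = 140.34 bpm

140.34 bpm


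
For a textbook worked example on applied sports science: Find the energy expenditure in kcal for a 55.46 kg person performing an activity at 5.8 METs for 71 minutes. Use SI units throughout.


kcal = MET * mass * time_hr
Convert time: 71 min = 1.1833 hr
kcal = 5.8 * 55.46 * 1.1833
kcal = 380.6405 kcal

380.6405 kcal


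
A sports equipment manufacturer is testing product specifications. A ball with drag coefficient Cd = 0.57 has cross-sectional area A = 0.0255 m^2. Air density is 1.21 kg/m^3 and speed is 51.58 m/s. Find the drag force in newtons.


Fd = 0.5 * Cd * rho * A * v^2
Fd = 0.5 * 0.57 * 1.21 * 0.0255 * 51.58^2
v^2 = 2660.4964
Fd = 0.5 * 0.57 * 1.21 * 0.0255 * 2660.4964 = 23.3955 N

23.3955 N


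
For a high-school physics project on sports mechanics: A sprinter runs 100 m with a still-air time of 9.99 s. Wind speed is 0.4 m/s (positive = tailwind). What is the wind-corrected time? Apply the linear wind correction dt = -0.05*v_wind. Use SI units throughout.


dt = -0.05 * v_wind = -0.05 * 0.4 = -0.02 s
t_corrected = t_still + dt = 9.99 + (-0.02)
t_corrected = 9.97 s

9.97 s


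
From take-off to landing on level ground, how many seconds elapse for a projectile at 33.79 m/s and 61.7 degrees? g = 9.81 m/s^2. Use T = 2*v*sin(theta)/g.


T = 2*v*sin(theta)/g
sin(theta) = sin(61.7 deg) = 0.8805
T = 2*33.79*0.8805 / 9.81
T = 59.5027 / 9.81 = 6.0655 s

6.0655 s


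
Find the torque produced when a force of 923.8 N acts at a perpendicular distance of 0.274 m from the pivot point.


tau = F * d
tau = 923.8 * 0.274
tau = 253.1212 N*m

253.1212 N*m


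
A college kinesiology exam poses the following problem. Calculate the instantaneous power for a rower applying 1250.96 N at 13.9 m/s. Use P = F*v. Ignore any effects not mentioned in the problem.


P = F * v
P = 1250.96 * 13.9
P = 17388.344 W

17388.344 W


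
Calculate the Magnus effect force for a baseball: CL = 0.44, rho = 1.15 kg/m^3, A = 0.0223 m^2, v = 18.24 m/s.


FM = 0.5 * CL * rho * A * v^2
FM = 0.5 * 0.44 * 1.15 * 0.0223 * 18.24^2
v^2 = 332.6976
FM = 0.5 * 0.44 * 1.15 * 0.0223 * 332.6976 = 1.877 N

1.877 N


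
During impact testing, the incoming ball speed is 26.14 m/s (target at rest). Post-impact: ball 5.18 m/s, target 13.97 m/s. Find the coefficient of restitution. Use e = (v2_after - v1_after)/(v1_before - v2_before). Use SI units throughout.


e = (v2_after - v1_after) / (v1_before - v2_before)
Numerator = 13.97 - 5.18 = 8.79
Denominator = 26.14 - 0 = 26.14
e = 8.79 / 26.14 = 0.3363

0.3363


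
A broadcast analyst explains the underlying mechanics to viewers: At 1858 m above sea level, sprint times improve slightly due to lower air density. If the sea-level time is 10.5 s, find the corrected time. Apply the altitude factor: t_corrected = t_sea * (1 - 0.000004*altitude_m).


Correction factor = 1 - 0.000004 * 1858 = 0.992568
t_corrected = t_sea * factor = 10.5 * 0.992568
t_corrected = 10.422 s

10.422 s


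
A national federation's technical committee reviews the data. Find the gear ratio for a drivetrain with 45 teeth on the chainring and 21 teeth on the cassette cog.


GR = front_teeth / rear_teeth
GR = 45 / 21
GR = 2.1429

2.1429


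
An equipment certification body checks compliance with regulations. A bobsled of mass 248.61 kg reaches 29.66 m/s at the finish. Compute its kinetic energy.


KE = 0.5 * m * v^2
KE = 0.5 * 248.61 * 29.66^2
KE = 0.5 * 248.61 * 879.7156 = 109353.0477 J

109353.0477 J


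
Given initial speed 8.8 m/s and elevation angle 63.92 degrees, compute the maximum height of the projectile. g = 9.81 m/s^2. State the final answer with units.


H = (v*sin(theta))^2 / (2*g)
vy = v*sin(theta) = 8.8 * sin(63.92 deg) = 7.904 m/s
H = vy^2 / (2*g) = 62.4731 / (2*9.81)
H = 62.4731 / 19.62 = 3.1842 m

3.1842 m


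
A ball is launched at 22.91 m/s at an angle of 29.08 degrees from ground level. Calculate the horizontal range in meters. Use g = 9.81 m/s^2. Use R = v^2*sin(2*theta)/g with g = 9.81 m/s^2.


R = v^2 * sin(2*theta) / g
Convert angle to radians: theta = 29.08 deg = 0.5075 rad
sin(2*theta) = sin(1.0151) = 0.8495
R = 22.91^2 * 0.8495 / 9.81
R = 524.8681 * 0.8495 / 9.81 = 45.4524 m

45.4524 m


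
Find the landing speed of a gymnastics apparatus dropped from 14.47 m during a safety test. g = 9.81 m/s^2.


v = sqrt(2 * g * h)
v = sqrt(2 * 9.81 * 14.47)
v = sqrt(283.9014) = 16.8494 m/s

16.8494 m/s


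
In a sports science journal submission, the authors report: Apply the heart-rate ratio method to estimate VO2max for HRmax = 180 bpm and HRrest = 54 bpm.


VO2max = 15.3 * HRmax / HRrest
VO2max = 15.3 * 180 / 54
VO2max = 2754 / 54 = 51 mL/kg/min

51 mL/kg/min


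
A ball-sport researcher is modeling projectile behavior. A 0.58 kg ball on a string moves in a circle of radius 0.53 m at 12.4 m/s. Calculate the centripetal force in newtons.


Fc = m * v^2 / r
v^2 = 12.4^2 = 153.76
Fc = 0.58 * 153.76 / 0.53
Fc = 89.1808 / 0.53 = 168.2657 N

168.2657 N


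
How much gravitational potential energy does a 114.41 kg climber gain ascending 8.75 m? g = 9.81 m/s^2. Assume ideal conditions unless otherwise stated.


PE = m * g * h
PE = 114.41 * 9.81 * 8.75
PE = 1122.3621 * 8.75 = 9820.6684 J

9820.6684 J


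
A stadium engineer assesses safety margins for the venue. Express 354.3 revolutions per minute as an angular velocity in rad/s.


omega = RPM * 2 * pi / 60
omega = 354.3 * 2 * 3.14159 / 60
omega = 2226.1326 / 60 = 37.1022 rad/s

37.1022 rad/s


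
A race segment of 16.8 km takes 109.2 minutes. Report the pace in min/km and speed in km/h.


Pace = time / distance = 109.2 min / 16.8 km = 6.5 min/km
Speed = distance / time_in_hours = 16.8 / 1.82 hr
Speed = 9.2308 km/h

6.5 min/km, 9.2308 km/h


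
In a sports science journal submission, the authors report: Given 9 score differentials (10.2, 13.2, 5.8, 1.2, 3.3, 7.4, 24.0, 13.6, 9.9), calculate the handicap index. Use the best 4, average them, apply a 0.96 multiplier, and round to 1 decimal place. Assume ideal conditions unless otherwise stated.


All differentials: 10.2, 13.2, 5.8, 1.2, 3.3, 7.4, 24.0, 13.6, 9.9
Sorted: 1.2, 3.3, 5.8, 7.4, 9.9, 10.2, 13.2, 13.6, 24.0
Best 4: 1.2, 3.3, 5.8, 7.4
Average of best = 17.7 / 4 = 4.425
Raw index = 4.425 * 0.96 = 4.248
Handicap index = round(4.248, 1) = 4.2

4.2


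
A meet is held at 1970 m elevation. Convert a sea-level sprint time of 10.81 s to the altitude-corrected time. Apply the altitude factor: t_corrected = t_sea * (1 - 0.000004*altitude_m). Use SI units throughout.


Correction factor = 1 - 0.000004 * 1970 = 0.99212
t_corrected = t_sea * factor = 10.81 * 0.99212
t_corrected = 10.7248 s

10.7248 s


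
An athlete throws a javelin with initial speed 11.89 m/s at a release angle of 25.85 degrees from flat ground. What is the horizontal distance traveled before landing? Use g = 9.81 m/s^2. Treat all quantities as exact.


R = v^2 * sin(2*theta) / g
Convert angle to radians: theta = 25.85 deg = 0.4512 rad
sin(2*theta) = sin(0.9023) = 0.7848
R = 11.89^2 * 0.7848 / 9.81
R = 141.3721 * 0.7848 / 9.81 = 11.3094 m

11.3094 m


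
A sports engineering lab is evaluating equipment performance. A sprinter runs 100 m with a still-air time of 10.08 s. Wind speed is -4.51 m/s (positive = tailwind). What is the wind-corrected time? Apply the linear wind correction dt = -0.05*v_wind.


dt = -0.05 * v_wind = -0.05 * -4.51 = 0.2255 s
t_corrected = t_still + dt = 10.08 + (0.2255)
t_corrected = 10.3055 s

10.3055 s


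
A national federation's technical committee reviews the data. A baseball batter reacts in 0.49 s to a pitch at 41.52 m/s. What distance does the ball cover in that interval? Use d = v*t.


d = v * t
d = 41.52 * 0.49
d = 20.3448 m

20.3448 m


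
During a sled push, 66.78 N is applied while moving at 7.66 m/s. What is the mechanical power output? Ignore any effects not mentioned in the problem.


P = F * v
P = 66.78 * 7.66
P = 511.5348 W

511.5348 W


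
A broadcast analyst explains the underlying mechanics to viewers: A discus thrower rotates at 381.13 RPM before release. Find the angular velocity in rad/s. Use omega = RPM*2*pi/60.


omega = RPM * 2 * pi / 60
omega = 381.13 * 2 * 3.14159 / 60
omega = 2394.7104 / 60 = 39.9118 rad/s

39.9118 rad/s


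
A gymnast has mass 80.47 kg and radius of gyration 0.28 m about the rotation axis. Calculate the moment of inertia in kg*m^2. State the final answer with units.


I = m * k^2
I = 80.47 * 0.28^2
I = 80.47 * 0.0784 = 6.3088 kg*m^2

6.3088 kg*m^2


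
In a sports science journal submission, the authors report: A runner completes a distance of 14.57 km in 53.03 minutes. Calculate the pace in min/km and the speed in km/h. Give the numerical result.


Pace = time / distance = 53.03 min / 14.57 km = 3.6397 min/km
Speed = distance / time_in_hours = 14.57 / 0.8838 hr
Speed = 16.485 km/h

3.6397 min/km, 16.485 km/h


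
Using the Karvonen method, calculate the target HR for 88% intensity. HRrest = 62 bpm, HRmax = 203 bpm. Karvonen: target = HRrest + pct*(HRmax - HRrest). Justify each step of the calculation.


Target = HRrest + pct*(HRmax - HRrest)
Heart rate reserve = HRmax - HRrest = 203 - 62 = 141 bpm
Fraction = 88% = 0.88
Target = 62 + 0.88 * 141
Target = 62 + 124.08 = 186.08 bpm

186.08 bpm
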